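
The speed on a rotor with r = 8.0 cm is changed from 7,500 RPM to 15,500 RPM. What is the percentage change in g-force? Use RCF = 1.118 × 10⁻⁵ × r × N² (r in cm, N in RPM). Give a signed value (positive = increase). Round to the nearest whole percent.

RCF ∝ N², so the ratio is (15500/7500)² = (2.066667)² = 4.2711.
Change = 4.2711 − 1 = +3.2711 → +327.1%.

+327%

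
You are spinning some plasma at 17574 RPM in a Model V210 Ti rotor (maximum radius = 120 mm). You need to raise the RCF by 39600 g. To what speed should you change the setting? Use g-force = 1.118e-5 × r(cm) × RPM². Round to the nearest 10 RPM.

≈ 24580 RPM

r = 120 mm = 12.0 cm
Current RCF = 1.118 × 10⁻⁵ × 12 × (17574)² = 1.118 × 10⁻⁵ × 12 × 308,845,476 ≈ 41,434.7 × g
Target RCF = 41,434.7 + 39,600 = 81,034.7 × g
N² = 81,034.7 / (13.416 × 10⁻⁵) = 604,015,355
N ≈ √604,015,355 ≈ 24,576.7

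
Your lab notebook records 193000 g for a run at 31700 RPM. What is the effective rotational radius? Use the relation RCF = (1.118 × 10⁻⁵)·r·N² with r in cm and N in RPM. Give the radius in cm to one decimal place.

RCF = 1.118 × 10⁻⁵ × r × N²
193000 = 1.118 × 10⁻⁵ × r × (31700)²
r = 193000 / (1.118 × 10⁻⁵ × 1,004,890,000) = 193000 / 11234.67 ≈ 17.179 cm

≈ 17.2 cm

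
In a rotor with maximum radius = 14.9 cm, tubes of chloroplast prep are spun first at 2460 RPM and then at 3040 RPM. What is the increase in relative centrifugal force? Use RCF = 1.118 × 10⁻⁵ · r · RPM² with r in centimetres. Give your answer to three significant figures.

RCF₁ = 1.118 × 10⁻⁵ × 14.9 × (2460)² = 1.118 × 10⁻⁵ × 14.9 × 6,051,600 ≈ 1,008.1 × g
RCF₂ = 1.118 × 10⁻⁵ × 14.9 × (3040)² = 1.118 × 10⁻⁵ × 14.9 × 9,241,600 ≈ 1,539.5 × g
Increase = 1,539.5 − 1,008.1 = 531.4

≈ 531 x g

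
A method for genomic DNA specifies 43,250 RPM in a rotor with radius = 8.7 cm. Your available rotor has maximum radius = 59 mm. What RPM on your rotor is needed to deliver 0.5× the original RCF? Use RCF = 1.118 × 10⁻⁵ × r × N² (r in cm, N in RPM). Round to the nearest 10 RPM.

≈ 37140 RPM

RCF_original = 1.118 × 10⁻⁵ × 8.7 × (43250)² = 1.118 × 10⁻⁵ × 8.7 × 1,870,562,500 ≈ 181,942.1 × g
Target RCF = 0.5 × 181,942.1 ≈ 90,971.1 × g
Your rotor: r = 59 mm = 5.9 cm
90,971.1 = 1.118 × 10⁻⁵ × 5.9 × N²
N² = 90,971.1 / (6.5962 × 10⁻⁵) = 1,379,144,053
N ≈ √1,379,144,053 ≈ 37,136.8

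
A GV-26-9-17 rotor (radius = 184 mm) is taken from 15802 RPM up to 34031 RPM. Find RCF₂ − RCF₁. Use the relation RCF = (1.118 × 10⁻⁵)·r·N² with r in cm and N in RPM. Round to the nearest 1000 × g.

r = 184 mm = 18.4 cm
RCF₁ = 1.118 × 10⁻⁵ × 18.4 × (15802)² = 1.118 × 10⁻⁵ × 18.4 × 249,703,204 ≈ 51,366.9 × g
RCF₂ = 1.118 × 10⁻⁵ × 18.4 × (34031)² = 1.118 × 10⁻⁵ × 18.4 × 1,158,108,961 ≈ 238,236.9 × g
Increase = 238,236.9 − 51,366.9 = 186,870

187000 g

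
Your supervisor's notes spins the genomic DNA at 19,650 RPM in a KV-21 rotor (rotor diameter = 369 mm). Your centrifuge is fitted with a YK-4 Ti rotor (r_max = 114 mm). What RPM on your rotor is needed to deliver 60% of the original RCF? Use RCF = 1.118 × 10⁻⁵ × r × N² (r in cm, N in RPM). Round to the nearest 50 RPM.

19350 RPM

Original rotor: r = 369 mm / 2 = 184.5 mm = 18.45 cm
RCF_original = 1.118 × 10⁻⁵ × 18.45 × (19650)² = 1.118 × 10⁻⁵ × 18.45 × 386,122,500 ≈ 79,645.9 × g
Target RCF = 0.6 × 79,645.9 ≈ 47,787.5 × g
Your rotor: r = 114 mm = 11.4 cm
47,787.5 = 1.118 × 10⁻⁵ × 11.4 × N²
N² = 47,787.5 / (12.7452 × 10⁻⁵) = 374,945,077
N ≈ √374,945,077 ≈ 19,363.5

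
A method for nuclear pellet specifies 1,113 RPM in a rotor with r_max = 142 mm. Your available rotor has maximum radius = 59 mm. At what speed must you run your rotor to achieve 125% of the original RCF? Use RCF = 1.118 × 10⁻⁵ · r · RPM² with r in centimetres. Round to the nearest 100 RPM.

1900 RPM

Original rotor: r = 142 mm = 14.2 cm
RCF_original = 1.118 × 10⁻⁵ × 14.2 × (1113)² = 1.118 × 10⁻⁵ × 14.2 × 1,238,769 ≈ 196.7 × g
Target RCF = 1.25 × 196.7 ≈ 245.9 × g
Your rotor: r = 59 mm = 5.9 cm
245.9 = 1.118 × 10⁻⁵ × 5.9 × N²
N² = 245.9 / (6.5962 × 10⁻⁵) = 3,727,904
N ≈ √3,727,904 ≈ 1,930.8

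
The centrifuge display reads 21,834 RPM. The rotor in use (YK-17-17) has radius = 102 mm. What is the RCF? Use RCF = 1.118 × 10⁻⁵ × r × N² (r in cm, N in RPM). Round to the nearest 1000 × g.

r = 102 mm = 10.2 cm
RCF = 1.118 × 10⁻⁵ × 10.2 × (21834)² = 1.118 × 10⁻⁵ × 10.2 × 476,723,556 ≈ 54,363.6 × g

≈ 54000 g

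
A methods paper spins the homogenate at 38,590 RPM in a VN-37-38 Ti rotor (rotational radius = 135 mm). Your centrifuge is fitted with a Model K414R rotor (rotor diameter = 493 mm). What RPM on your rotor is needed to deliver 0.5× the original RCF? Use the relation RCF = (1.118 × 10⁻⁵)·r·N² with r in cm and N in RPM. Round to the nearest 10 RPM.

20190 RPM

Original rotor: r = 135 mm = 13.5 cm
RCF = 1.118 × 10⁻⁵ × r × N²
RCF_original = 1.118 × 10⁻⁵ × 13.5 × (38590)² = 1.118 × 10⁻⁵ × 13.5 × 1,489,188,100 ≈ 224,763.2 × g
Target RCF = 0.5 × 224,763.2 ≈ 112,381.6 × g
Your rotor: r = 493 mm / 2 = 246.5 mm = 24.65 cm
112,381.6 = 1.118 × 10⁻⁵ × 24.65 × N²
N² = 112,381.6 / (27.5587 × 10⁻⁵) = 407,789,918
N ≈ √407,789,918 ≈ 20,193.8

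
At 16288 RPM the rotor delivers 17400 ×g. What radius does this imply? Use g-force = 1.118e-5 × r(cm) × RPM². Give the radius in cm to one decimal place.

17400 = 1.118 × 10⁻⁵ × r × (16288)²
r = 17400 / (1.118 × 10⁻⁵ × 265,298,944) = 17400 / 2966.042 ≈ 5.866 cm

r ≈ 5.9 cm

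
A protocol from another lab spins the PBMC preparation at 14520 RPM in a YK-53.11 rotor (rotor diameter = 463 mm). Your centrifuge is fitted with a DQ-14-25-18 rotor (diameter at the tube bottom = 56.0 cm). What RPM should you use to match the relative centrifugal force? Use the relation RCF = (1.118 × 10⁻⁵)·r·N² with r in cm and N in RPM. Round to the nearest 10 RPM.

Original rotor: r = 463 mm / 2 = 231.5 mm = 23.15 cm
RCF_original = 1.118 × 10⁻⁵ × 23.15 × (14520)² = 1.118 × 10⁻⁵ × 23.15 × 210,830,400 ≈ 54,566.5 × g
Your rotor: r = 56.0 / 2 = 28 cm
54,566.5 = 1.118 × 10⁻⁵ × 28 × N²
N² = 54,566.5 / (31.304 × 10⁻⁵) = 174,311,590
N ≈ √174,311,590 ≈ 13,202.7

≈ 13200 RPM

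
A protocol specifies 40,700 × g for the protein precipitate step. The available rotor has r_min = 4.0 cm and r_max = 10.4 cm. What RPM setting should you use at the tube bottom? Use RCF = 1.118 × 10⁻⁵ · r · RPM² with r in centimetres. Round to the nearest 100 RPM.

N ≈ 18700 RPM

Use r_max = 10.4 cm.
40,700 = 1.118 × 10⁻⁵ × 10.4 × N²
N² = 40,700 / (11.6272 × 10⁻⁵) = 350,041,283
N ≈ √350,041,283 ≈ 18,709.4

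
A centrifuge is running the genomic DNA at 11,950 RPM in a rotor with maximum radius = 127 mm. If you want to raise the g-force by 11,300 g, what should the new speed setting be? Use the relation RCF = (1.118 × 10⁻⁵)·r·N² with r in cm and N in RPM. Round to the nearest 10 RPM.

≈ 14910 RPM

r = 127 mm = 12.7 cm
Current RCF = 1.118 × 10⁻⁵ × 12.7 × (11950)² = 1.118 × 10⁻⁵ × 12.7 × 142,802,500 ≈ 20,276 × g
Target RCF = 20,276 + 11,300 = 31,576 × g
N² = 31,576 / (14.1986 × 10⁻⁵) = 222,388,123
N ≈ √222,388,123 ≈ 14,912.7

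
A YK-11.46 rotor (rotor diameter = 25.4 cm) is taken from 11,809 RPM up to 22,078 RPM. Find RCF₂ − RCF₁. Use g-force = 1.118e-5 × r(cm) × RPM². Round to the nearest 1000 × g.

r = 25.4 / 2 = 12.7 cm
RCF₁ = 1.118 × 10⁻⁵ × 12.7 × (11809)² = 1.118 × 10⁻⁵ × 12.7 × 139,452,481 ≈ 19,800.3 × g
RCF₂ = 1.118 × 10⁻⁵ × 12.7 × (22078)² = 1.118 × 10⁻⁵ × 12.7 × 487,438,084 ≈ 69,209.4 × g
Increase = 69,209.4 − 19,800.3 = 49,409.1

≈ 49000 × g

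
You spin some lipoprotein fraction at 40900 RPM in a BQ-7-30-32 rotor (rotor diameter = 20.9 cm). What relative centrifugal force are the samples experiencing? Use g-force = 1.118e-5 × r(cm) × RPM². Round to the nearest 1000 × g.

195000 g

r = 20.9 / 2 = 10.45 cm
RCF = 1.118 × 10⁻⁵ × 10.45 × (40900)² = 1.118 × 10⁻⁵ × 10.45 × 1,672,810,000 ≈ 195,436.1 × g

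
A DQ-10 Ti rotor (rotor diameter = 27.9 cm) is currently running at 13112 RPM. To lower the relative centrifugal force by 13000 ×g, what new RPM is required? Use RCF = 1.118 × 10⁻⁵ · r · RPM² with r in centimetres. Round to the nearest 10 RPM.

r = 27.9 / 2 = 13.95 cm
Current RCF = 1.118 × 10⁻⁵ × 13.95 × (13112)² = 1.118 × 10⁻⁵ × 13.95 × 171,924,544 ≈ 26,813.5 × g
Target RCF = 26,813.5 − 13,000 = 13,813.5 × g
N² = 13,813.5 / (15.5961 × 10⁻⁵) = 88,570,219
N ≈ √88,570,219 ≈ 9,411.2

9410 RPM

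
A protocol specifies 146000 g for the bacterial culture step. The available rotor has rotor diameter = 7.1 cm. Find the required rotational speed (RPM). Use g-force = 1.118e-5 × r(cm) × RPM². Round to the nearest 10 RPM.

r = 7.1 / 2 = 3.55 cm
146,000 = 1.118 × 10⁻⁵ × 3.55 × N²
N² = 146,000 / (3.9689 × 10⁻⁵) = 3,678,601,124
N ≈ √3,678,601,124 ≈ 60,651.5

N ≈ 60650 RPM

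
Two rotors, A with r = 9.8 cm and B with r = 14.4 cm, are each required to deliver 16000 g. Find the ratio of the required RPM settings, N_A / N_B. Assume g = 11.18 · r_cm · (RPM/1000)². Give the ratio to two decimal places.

At fixed RCF, N ∝ 1/√r, so N_A/N_B = √(r_B/r_A) = √(14.4/9.8) = √1.469388 = 1.2122.

1.21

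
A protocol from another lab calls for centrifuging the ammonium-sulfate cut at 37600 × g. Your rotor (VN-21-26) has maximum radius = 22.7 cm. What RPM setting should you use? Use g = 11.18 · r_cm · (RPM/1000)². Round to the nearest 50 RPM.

12150 RPM

RCF = 11.18 × r × (N/1000)²
37,600 = 11.18 × 22.7 × (N/1000)²
(N/1000)² = 37,600 / 253.786 = 148.1563
N = 1000 × √148.1563 ≈ 12,171.9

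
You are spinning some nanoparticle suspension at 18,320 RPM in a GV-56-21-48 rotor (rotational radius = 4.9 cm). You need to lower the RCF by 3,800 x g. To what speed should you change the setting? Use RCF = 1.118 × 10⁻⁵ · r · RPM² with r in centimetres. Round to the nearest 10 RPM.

Current RCF = 1.118 × 10⁻⁵ × 4.9 × (18320)² = 1.118 × 10⁻⁵ × 4.9 × 335,622,400 ≈ 18,386.1 × g
Target RCF = 18,386.1 − 3,800 = 14,586.1 × g
N² = 14,586.1 / (5.4782 × 10⁻⁵) = 266,257,165
N ≈ √266,257,165 ≈ 16,317.4

16320 RPM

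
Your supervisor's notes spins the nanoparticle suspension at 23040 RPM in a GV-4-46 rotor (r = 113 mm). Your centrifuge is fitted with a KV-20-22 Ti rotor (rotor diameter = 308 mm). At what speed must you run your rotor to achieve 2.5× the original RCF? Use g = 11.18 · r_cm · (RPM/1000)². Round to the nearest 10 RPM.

31210 RPM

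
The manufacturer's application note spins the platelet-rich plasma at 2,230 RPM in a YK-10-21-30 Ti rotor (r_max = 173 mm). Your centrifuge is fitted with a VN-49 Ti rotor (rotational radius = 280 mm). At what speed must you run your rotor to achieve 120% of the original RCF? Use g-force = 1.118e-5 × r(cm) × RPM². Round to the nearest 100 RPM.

Original rotor: r = 173 mm = 17.3 cm
RCF = 1.118 × 10⁻⁵ × r × N²
RCF_original = 1.118 × 10⁻⁵ × 17.3 × (2230)² = 1.118 × 10⁻⁵ × 17.3 × 4,972,900 ≈ 961.8 × g
Target RCF = 1.2 × 961.8 ≈ 1,154.2 × g
Your rotor: r = 280 mm = 28.0 cm
1,154.2 = 1.118 × 10⁻⁵ × 28 × N²
N² = 1,154.2 / (31.304 × 10⁻⁵) = 3,687,069
N ≈ √3,687,069 ≈ 1,920.2

1900 RPM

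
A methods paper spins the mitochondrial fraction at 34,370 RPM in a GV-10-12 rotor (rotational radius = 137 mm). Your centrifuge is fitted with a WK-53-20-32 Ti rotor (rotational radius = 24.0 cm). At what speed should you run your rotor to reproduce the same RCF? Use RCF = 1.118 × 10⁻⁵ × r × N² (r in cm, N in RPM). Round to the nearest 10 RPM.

≈ 25970 RPM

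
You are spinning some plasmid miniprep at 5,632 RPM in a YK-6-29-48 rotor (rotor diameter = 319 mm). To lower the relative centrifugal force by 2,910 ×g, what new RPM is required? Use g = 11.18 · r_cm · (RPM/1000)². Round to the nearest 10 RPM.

N₂ ≈ 3920 RPM

r = 319 mm / 2 = 159.5 mm = 15.95 cm
Current RCF = 11.18 × 15.95 × (5.632)² = 11.18 × 15.95 × 31.719424 ≈ 5,656.2 × g
Target RCF = 5,656.2 − 2,910 = 2,746.2 × g
(N/1000)² = 2,746.2 / 178.321 = 15.40032
N = 1000 × √15.40032 ≈ 3,924.3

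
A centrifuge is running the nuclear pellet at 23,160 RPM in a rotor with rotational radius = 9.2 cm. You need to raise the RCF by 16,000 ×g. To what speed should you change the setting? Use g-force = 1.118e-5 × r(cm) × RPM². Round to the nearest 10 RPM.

Current RCF = 1.118 × 10⁻⁵ × 9.2 × (23160)² = 1.118 × 10⁻⁵ × 9.2 × 536,385,600 ≈ 55,170.5 × g
Target RCF = 55,170.5 + 16,000 = 71,170.5 × g
N² = 71,170.5 / (10.2856 × 10⁻⁵) = 691,943,105
N ≈ √691,943,105 ≈ 26,304.8

N₂ ≈ 26300 RPM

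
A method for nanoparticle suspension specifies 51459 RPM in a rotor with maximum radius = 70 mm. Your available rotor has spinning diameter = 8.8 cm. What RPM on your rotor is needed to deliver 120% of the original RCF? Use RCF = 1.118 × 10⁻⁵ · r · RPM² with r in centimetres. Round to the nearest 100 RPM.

Original rotor: r = 70 mm = 7.0 cm
RCF_original = 1.118 × 10⁻⁵ × 7 × (51459)² = 1.118 × 10⁻⁵ × 7 × 2,648,028,681 ≈ 207,234.7 × g
Target RCF = 1.2 × 207,234.7 ≈ 248,681.6 × g
Your rotor: r = 8.8 / 2 = 4.4 cm
248,681.6 = 1.118 × 10⁻⁵ × 4.4 × N²
N² = 248,681.6 / (4.9192 × 10⁻⁵) = 5,055,326,069
N ≈ √5,055,326,069 ≈ 71,100.8

71100 RPM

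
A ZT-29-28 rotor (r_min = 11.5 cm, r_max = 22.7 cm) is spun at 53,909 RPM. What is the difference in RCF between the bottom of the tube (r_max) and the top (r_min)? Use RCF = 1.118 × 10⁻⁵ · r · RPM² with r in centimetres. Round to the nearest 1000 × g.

RCF_max = 1.118 × 10⁻⁵ × 22.7 × (53909)² = 1.118 × 10⁻⁵ × 22.7 × 2,906,180,281 ≈ 737,547.9 × g
RCF_min = 1.118 × 10⁻⁵ × 11.5 × (53909)² = 1.118 × 10⁻⁵ × 11.5 × 2,906,180,281 ≈ 373,647.6 × g
ΔRCF = 737,547.9 − 373,647.6 = 363,900.3

364000 x g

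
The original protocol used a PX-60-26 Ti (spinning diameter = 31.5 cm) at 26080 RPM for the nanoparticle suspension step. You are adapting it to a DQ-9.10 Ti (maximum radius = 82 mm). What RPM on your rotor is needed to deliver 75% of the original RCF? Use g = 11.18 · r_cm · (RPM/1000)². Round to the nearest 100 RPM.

≈ 31300 RPM

Original rotor: r = 31.5 / 2 = 15.75 cm
RCF = 11.18 × r × (N/1000)²
RCF_original = 11.18 × 15.75 × (26.08)² = 11.18 × 15.75 × 680.1664 ≈ 119,767.1 × g
Target RCF = 0.75 × 119,767.1 ≈ 89,825.3 × g
Your rotor: r = 82 mm = 8.2 cm
89,825.3 = 11.18 × 8.2 × (N/1000)²
(N/1000)² = 89,825.3 / 91.676 = 979.8126
N = 1000 × √979.8126 ≈ 31,302.0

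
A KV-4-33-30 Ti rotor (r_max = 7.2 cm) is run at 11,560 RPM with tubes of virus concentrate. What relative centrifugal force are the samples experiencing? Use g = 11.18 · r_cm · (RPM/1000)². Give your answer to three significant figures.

≈ 10800 g

RCF = 11.18 × 7.2 × (11.56)² = 11.18 × 7.2 × 133.6336 ≈ 10,757 × g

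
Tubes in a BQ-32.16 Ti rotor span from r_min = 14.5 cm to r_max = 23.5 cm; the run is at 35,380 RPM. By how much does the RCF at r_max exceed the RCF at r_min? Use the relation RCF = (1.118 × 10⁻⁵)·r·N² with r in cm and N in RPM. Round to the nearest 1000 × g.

ΔRCF ≈ 126000 × g

RCF_max = 1.118 × 10⁻⁵ × 23.5 × (35380)² = 1.118 × 10⁻⁵ × 23.5 × 1,251,744,400 ≈ 328,870.8 × g
RCF_min = 1.118 × 10⁻⁵ × 14.5 × (35380)² = 1.118 × 10⁻⁵ × 14.5 × 1,251,744,400 ≈ 202,920.3 × g
ΔRCF = 328,870.8 − 202,920.3 = 125,950.5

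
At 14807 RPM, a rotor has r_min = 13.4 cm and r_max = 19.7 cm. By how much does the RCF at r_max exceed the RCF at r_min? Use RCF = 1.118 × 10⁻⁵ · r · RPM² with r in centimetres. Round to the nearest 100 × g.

15400 × g

ΔRCF = 1.118 × 10⁻⁵ × (r_max − r_min) × N² = 1.118 × 10⁻⁵ × 6.3 × 219,247,249 ≈ 15,442.5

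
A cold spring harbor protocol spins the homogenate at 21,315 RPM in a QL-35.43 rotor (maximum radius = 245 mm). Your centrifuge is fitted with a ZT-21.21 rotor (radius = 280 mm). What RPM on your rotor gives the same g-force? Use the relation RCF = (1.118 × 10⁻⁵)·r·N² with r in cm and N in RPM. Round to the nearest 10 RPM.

Original rotor: r = 245 mm = 24.5 cm
RCF = 1.118 × 10⁻⁵ × r × N²
RCF_original = 1.118 × 10⁻⁵ × 24.5 × (21315)² = 1.118 × 10⁻⁵ × 24.5 × 454,329,225 ≈ 124,445.3 × g
Your rotor: r = 280 mm = 28.0 cm
124,445.3 = 1.118 × 10⁻⁵ × 28 × N²
N² = 124,445.3 / (31.304 × 10⁻⁵) = 397,538,014
N ≈ √397,538,014 ≈ 19,938.4

19940 RPM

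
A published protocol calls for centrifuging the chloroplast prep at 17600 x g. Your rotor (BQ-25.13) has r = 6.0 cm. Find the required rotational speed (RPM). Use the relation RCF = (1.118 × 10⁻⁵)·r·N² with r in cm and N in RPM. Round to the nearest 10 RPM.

16200 RPM

17,600 = 1.118 × 10⁻⁵ × 6 × N²
N² = 17,600 / (6.708 × 10⁻⁵) = 262,373,286
N ≈ √262,373,286 ≈ 16,197.9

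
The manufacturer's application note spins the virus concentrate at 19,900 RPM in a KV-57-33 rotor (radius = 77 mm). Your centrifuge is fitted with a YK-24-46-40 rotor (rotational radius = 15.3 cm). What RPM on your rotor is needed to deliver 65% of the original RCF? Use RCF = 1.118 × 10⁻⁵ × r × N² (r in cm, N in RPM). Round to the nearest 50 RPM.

Original rotor: r = 77 mm = 7.7 cm
RCF = 1.118 × 10⁻⁵ × r × N²
RCF_original = 1.118 × 10⁻⁵ × 7.7 × (19900)² = 1.118 × 10⁻⁵ × 7.7 × 396,010,000 ≈ 34,090.9 × g
Target RCF = 0.65 × 34,090.9 ≈ 22,159.1 × g
22,159.1 = 1.118 × 10⁻⁵ × 15.3 × N²
N² = 22,159.1 / (17.1054 × 10⁻⁵) = 129,544,471
N ≈ √129,544,471 ≈ 11,381.8

11400 RPM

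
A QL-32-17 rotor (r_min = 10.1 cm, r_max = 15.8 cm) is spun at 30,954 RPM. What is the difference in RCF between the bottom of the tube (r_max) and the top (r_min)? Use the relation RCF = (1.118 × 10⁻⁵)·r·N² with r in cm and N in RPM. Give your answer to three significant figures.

61100 g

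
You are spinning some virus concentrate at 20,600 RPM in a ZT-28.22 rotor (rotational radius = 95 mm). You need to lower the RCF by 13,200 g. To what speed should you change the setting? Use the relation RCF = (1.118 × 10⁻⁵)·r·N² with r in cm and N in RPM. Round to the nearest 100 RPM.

17300 RPM

r = 95 mm = 9.5 cm
Current RCF = 1.118 × 10⁻⁵ × 9.5 × (20600)² = 1.118 × 10⁻⁵ × 9.5 × 424,360,000 ≈ 45,071.3 × g
Target RCF = 45,071.3 − 13,200 = 31,871.3 × g
N² = 31,871.3 / (10.621 × 10⁻⁵) = 300,078,147
N ≈ √300,078,147 ≈ 17,322.8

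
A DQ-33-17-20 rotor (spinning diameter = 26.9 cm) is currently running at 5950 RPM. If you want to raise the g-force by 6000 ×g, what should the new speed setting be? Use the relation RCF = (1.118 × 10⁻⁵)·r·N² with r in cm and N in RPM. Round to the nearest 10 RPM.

r = 26.9 / 2 = 13.45 cm
Current RCF = 1.118 × 10⁻⁵ × 13.45 × (5950)² = 1.118 × 10⁻⁵ × 13.45 × 35,402,500 ≈ 5,323.5 × g
Target RCF = 5,323.5 + 6,000 = 11,323.5 × g
N² = 11,323.5 / (15.0371 × 10⁻⁵) = 75,303,749
N ≈ √75,303,749 ≈ 8,677.8

8680 RPM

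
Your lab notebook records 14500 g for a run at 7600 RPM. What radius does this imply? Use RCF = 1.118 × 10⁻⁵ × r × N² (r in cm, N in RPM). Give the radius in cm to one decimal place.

14500 = 1.118 × 10⁻⁵ × r × (7600)²
r = 14500 / (1.118 × 10⁻⁵ × 57,760,000) = 14500 / 645.7568 ≈ 22.454 cm

r ≈ 22.5 cm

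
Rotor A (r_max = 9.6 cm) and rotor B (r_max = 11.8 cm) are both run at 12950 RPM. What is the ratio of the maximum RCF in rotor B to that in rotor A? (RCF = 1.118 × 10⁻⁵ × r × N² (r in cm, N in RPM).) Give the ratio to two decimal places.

1.23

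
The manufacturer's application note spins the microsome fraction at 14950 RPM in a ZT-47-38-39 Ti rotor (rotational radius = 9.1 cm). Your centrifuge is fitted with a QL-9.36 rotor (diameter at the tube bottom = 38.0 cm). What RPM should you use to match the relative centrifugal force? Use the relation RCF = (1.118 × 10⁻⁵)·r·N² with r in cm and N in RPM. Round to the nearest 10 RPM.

≈ 10350 RPM

RCF = 1.118 × 10⁻⁵ × r × N²
RCF_original = 1.118 × 10⁻⁵ × 9.1 × (14950)² = 1.118 × 10⁻⁵ × 9.1 × 223,502,500 ≈ 22,738.7 × g
Your rotor: r = 38.0 / 2 = 19 cm
22,738.7 = 1.118 × 10⁻⁵ × 19 × N²
N² = 22,738.7 / (21.242 × 10⁻⁵) = 107,045,947
N ≈ √107,045,947 ≈ 10,346.3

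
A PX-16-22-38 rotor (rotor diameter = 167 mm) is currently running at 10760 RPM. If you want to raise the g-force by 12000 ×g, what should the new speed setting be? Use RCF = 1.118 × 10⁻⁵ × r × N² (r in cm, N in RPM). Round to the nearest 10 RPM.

N₂ ≈ 15630 RPM

r = 167 mm / 2 = 83.5 mm = 8.35 cm
Current RCF = 1.118 × 10⁻⁵ × 8.35 × (10760)² = 1.118 × 10⁻⁵ × 8.35 × 115,777,600 ≈ 10,808.2 × g
Target RCF = 10,808.2 + 12,000 = 22,808.2 × g
N² = 22,808.2 / (9.3353 × 10⁻⁵) = 244,322,089
N ≈ √244,322,089 ≈ 15,630.8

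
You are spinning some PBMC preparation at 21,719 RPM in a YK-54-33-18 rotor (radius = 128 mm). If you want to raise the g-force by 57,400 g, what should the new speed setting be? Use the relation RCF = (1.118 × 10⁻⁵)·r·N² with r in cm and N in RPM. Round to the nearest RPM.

≈ 29544 RPM

r = 128 mm = 12.8 cm
Current RCF = 1.118 × 10⁻⁵ × 12.8 × (21719)² = 1.118 × 10⁻⁵ × 12.8 × 471,714,961 ≈ 67,504.3 × g
Target RCF = 67,504.3 + 57,400 = 124,904.3 × g
N² = 124,904.3 / (14.3104 × 10⁻⁵) = 872,821,864
N ≈ √872,821,864 ≈ 29,543.6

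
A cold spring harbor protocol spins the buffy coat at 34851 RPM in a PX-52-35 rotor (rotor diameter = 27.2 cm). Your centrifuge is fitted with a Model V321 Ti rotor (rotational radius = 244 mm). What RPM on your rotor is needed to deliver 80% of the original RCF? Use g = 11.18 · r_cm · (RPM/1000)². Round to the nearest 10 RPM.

Original rotor: r = 27.2 / 2 = 13.6 cm
RCF_original = 11.18 × 13.6 × (34.851)² = 11.18 × 13.6 × 1,214.592201 ≈ 184,676.3 × g
Target RCF = 0.8 × 184,676.3 ≈ 147,741 × g
Your rotor: r = 244 mm = 24.4 cm
147,741 = 11.18 × 24.4 × (N/1000)²
(N/1000)² = 147,741 / 272.792 = 541.5885
N = 1000 × √541.5885 ≈ 23,272.1

≈ 23270 RPM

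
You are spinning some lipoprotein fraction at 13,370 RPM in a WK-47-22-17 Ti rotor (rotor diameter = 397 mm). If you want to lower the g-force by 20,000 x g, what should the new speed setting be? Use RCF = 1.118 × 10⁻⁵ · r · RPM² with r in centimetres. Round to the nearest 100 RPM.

N₂ ≈ 9400 RPM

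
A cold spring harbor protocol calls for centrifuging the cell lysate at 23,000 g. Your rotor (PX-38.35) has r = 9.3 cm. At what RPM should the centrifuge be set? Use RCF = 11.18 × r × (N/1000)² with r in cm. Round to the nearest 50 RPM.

≈ 14850 RPM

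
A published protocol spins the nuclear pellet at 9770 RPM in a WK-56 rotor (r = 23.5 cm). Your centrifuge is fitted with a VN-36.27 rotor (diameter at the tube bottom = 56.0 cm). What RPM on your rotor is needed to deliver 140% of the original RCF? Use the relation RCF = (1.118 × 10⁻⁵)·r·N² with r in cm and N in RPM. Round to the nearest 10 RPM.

10590 RPM

RCF_original = 1.118 × 10⁻⁵ × 23.5 × (9770)² = 1.118 × 10⁻⁵ × 23.5 × 95,452,900 ≈ 25,078.3 × g
Target RCF = 1.4 × 25,078.3 ≈ 35,109.6 × g
Your rotor: r = 56.0 / 2 = 28 cm
35,109.6 = 1.118 × 10⁻⁵ × 28 × N²
N² = 35,109.6 / (31.304 × 10⁻⁵) = 112,156,913
N ≈ √112,156,913 ≈ 10,590.4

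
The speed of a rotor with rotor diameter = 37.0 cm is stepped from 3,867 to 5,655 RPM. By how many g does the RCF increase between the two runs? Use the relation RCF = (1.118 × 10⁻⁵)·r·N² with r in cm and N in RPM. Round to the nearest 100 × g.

≈ 3500 g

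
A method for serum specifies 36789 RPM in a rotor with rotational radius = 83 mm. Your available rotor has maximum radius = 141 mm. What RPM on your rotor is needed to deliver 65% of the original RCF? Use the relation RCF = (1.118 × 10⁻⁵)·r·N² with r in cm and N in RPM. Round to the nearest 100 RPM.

Original rotor: r = 83 mm = 8.3 cm
RCF = 1.118 × 10⁻⁵ × r × N²
RCF_original = 1.118 × 10⁻⁵ × 8.3 × (36789)² = 1.118 × 10⁻⁵ × 8.3 × 1,353,430,521 ≈ 125,590.2 × g
Target RCF = 0.65 × 125,590.2 ≈ 81,633.6 × g
Your rotor: r = 141 mm = 14.1 cm
81,633.6 = 1.118 × 10⁻⁵ × 14.1 × N²
N² = 81,633.6 / (15.7638 × 10⁻⁵) = 517,854,832
N ≈ √517,854,832 ≈ 22,756.4

≈ 22800 RPM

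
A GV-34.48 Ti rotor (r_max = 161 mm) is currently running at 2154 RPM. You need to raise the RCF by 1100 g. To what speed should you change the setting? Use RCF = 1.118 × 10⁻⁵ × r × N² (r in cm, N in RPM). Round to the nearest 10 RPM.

≈ 3280 RPM

r = 161 mm = 16.1 cm
Current RCF = 1.118 × 10⁻⁵ × 16.1 × (2154)² = 1.118 × 10⁻⁵ × 16.1 × 4,639,716 ≈ 835.1 × g
Target RCF = 835.1 + 1,100 = 1,935.1 × g
N² = 1,935.1 / (17.9998 × 10⁻⁵) = 10,750,675
N ≈ √10,750,675 ≈ 3,278.8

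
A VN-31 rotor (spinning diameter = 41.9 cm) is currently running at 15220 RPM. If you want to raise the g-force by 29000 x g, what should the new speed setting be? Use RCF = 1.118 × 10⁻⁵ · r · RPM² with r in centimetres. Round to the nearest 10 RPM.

≈ 18850 RPM

r = 41.9 / 2 = 20.95 cm
Current RCF = 1.118 × 10⁻⁵ × 20.95 × (15220)² = 1.118 × 10⁻⁵ × 20.95 × 231,648,400 ≈ 54,256.9 × g
Target RCF = 54,256.9 + 29,000 = 83,256.9 × g
N² = 83,256.9 / (23.4221 × 10⁻⁵) = 355,463,003
N ≈ √355,463,003 ≈ 18,853.7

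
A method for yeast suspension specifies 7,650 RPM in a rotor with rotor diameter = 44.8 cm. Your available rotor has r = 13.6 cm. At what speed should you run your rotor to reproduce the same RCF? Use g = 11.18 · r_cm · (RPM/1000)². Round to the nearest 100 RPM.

≈ 9800 RPM

Original rotor: r = 44.8 / 2 = 22.4 cm
RCF = 11.18 × r × (N/1000)²
RCF_original = 11.18 × 22.4 × (7.65)² = 11.18 × 22.4 × 58.5225 ≈ 14,655.9 × g
14,655.9 = 11.18 × 13.6 × (N/1000)²
(N/1000)² = 14,655.9 / 152.048 = 96.38996
N = 1000 × √96.38996 ≈ 9,817.8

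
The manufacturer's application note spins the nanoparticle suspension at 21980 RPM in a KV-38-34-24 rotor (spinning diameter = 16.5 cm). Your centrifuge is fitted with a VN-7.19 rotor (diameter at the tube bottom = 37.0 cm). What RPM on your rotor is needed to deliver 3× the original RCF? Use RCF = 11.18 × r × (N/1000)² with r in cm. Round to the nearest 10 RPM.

Original rotor: r = 16.5 / 2 = 8.25 cm
RCF_original = 11.18 × 8.25 × (21.98)² = 11.18 × 8.25 × 483.1204 ≈ 44,560.6 × g
Target RCF = 3 × 44,560.6 ≈ 133,681.8 × g
Your rotor: r = 37.0 / 2 = 18.5 cm
133,681.8 = 11.18 × 18.5 × (N/1000)²
(N/1000)² = 133,681.8 / 206.83 = 646.3366
N = 1000 × √646.3366 ≈ 25,423.2

25420 RPM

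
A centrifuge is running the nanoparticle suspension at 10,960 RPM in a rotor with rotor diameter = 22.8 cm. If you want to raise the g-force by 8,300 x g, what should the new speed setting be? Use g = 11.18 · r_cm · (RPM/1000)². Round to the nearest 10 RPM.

r = 22.8 / 2 = 11.4 cm
Current RCF = 11.18 × 11.4 × (10.96)² = 11.18 × 11.4 × 120.1216 ≈ 15,309.7 × g
Target RCF = 15,309.7 + 8,300 = 23,609.7 × g
(N/1000)² = 23,609.7 / 127.452 = 185.2439
N = 1000 × √185.2439 ≈ 13,610.4

N₂ ≈ 13610 RPM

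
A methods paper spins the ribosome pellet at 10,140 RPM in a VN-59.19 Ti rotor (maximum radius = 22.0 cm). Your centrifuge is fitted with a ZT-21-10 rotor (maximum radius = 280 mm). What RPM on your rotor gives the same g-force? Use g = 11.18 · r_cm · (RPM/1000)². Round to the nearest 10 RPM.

8990 RPM

RCF_original = 11.18 × 22 × (10.14)² = 11.18 × 22 × 102.8196 ≈ 25,289.5 × g
Your rotor: r = 280 mm = 28.0 cm
25,289.5 = 11.18 × 28 × (N/1000)²
(N/1000)² = 25,289.5 / 313.04 = 80.7868
N = 1000 × √80.7868 ≈ 8,988.1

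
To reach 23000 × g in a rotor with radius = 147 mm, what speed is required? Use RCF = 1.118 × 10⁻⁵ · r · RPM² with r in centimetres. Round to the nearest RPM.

≈ 11830 RPM

r = 147 mm = 14.7 cm
23,000 = 1.118 × 10⁻⁵ × 14.7 × N²
N² = 23,000 / (16.4346 × 10⁻⁵) = 139,948,645
N ≈ √139,948,645 ≈ 11,830.0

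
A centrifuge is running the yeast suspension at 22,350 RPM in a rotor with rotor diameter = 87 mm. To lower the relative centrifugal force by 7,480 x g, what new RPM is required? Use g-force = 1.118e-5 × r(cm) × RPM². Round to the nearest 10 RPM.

r = 87 mm / 2 = 43.5 mm = 4.35 cm
Current RCF = 1.118 × 10⁻⁵ × 4.35 × (22350)² = 1.118 × 10⁻⁵ × 4.35 × 499,522,500 ≈ 24,293.3 × g
Target RCF = 24,293.3 − 7,480 = 16,813.3 × g
N² = 16,813.3 / (4.8633 × 10⁻⁵) = 345,717,928
N ≈ √345,717,928 ≈ 18,593.5

N₂ ≈ 18590 RPM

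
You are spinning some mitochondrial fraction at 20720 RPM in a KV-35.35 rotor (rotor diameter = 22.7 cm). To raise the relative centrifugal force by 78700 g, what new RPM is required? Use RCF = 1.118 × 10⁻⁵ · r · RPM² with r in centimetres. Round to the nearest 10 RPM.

32400 RPM

r = 22.7 / 2 = 11.35 cm
Current RCF = 1.118 × 10⁻⁵ × 11.35 × (20720)² = 1.118 × 10⁻⁵ × 11.35 × 429,318,400 ≈ 54,477.5 × g
Target RCF = 54,477.5 + 78,700 = 133,177.5 × g
N² = 133,177.5 / (12.6893 × 10⁻⁵) = 1,049,525,979
N ≈ √1,049,525,979 ≈ 32,396.4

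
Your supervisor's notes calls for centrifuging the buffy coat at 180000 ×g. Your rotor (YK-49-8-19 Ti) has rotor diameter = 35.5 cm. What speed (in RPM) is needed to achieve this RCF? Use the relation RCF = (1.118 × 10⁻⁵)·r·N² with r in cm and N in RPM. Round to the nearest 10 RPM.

r = 35.5 / 2 = 17.75 cm
RCF = 1.118 × 10⁻⁵ × r × N²
180,000 = 1.118 × 10⁻⁵ × 17.75 × N²
N² = 180,000 / (19.8445 × 10⁻⁵) = 907,052,332
N ≈ √907,052,332 ≈ 30,117.3

≈ 30120 RPM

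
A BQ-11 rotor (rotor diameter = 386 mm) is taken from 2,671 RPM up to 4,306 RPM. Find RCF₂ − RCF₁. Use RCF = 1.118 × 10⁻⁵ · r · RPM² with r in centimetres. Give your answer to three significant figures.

≈ 2460 x g

r = 386 mm / 2 = 193 mm = 19.3 cm
RCF₁ = 1.118 × 10⁻⁵ × 19.3 × (2671)² = 1.118 × 10⁻⁵ × 19.3 × 7,134,241 ≈ 1,539.4 × g
RCF₂ = 1.118 × 10⁻⁵ × 19.3 × (4306)² = 1.118 × 10⁻⁵ × 19.3 × 18,541,636 ≈ 4,000.8 × g
Increase = 4,000.8 − 1,539.4 = 2,461.4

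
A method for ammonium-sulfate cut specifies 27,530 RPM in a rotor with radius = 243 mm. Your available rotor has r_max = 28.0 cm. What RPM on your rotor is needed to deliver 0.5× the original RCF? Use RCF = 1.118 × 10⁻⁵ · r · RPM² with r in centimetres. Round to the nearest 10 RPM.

≈ 18130 RPM

Original rotor: r = 243 mm = 24.3 cm
RCF_original = 1.118 × 10⁻⁵ × 24.3 × (27530)² = 1.118 × 10⁻⁵ × 24.3 × 757,900,900 ≈ 205,902 × g
Target RCF = 0.5 × 205,902 ≈ 102,951 × g
102,951 = 1.118 × 10⁻⁵ × 28 × N²
N² = 102,951 / (31.304 × 10⁻⁵) = 328,874,904
N ≈ √328,874,904 ≈ 18,134.9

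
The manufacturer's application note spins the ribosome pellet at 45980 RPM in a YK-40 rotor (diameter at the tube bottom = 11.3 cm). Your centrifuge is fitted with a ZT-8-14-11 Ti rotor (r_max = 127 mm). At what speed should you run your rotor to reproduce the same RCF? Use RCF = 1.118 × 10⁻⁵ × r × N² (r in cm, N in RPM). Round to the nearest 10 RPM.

Original rotor: r = 11.3 / 2 = 5.65 cm
RCF = 1.118 × 10⁻⁵ × r × N²
RCF_original = 1.118 × 10⁻⁵ × 5.65 × (45980)² = 1.118 × 10⁻⁵ × 5.65 × 2,114,160,400 ≈ 133,545.2 × g
Your rotor: r = 127 mm = 12.7 cm
133,545.2 = 1.118 × 10⁻⁵ × 12.7 × N²
N² = 133,545.2 / (14.1986 × 10⁻⁵) = 940,551,885
N ≈ √940,551,885 ≈ 30,668.4

30670 RPM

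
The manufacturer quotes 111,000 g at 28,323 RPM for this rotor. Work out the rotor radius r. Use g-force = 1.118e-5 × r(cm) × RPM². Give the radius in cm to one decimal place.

12.4 cm

111000 = 1.118 × 10⁻⁵ × r × (28323)²
r = 111000 / (1.118 × 10⁻⁵ × 802,192,329) = 111000 / 8968.51 ≈ 12.377 cm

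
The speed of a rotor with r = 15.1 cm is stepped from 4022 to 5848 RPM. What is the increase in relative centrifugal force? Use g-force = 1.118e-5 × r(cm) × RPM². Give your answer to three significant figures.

≈ 3040 × g

RCF₁ = 1.118 × 10⁻⁵ × 15.1 × (4022)² = 1.118 × 10⁻⁵ × 15.1 × 16,176,484 ≈ 2,730.9 × g
RCF₂ = 1.118 × 10⁻⁵ × 15.1 × (5848)² = 1.118 × 10⁻⁵ × 15.1 × 34,199,104 ≈ 5,773.4 × g
Increase = 5,773.4 − 2,730.9 = 3,042.5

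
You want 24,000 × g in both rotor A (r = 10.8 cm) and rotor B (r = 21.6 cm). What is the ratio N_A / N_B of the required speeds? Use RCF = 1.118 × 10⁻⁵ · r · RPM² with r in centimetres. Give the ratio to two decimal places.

1.41

At fixed RCF, N ∝ 1/√r, so N_A/N_B = √(r_B/r_A) = √(21.6/10.8) = √2.000000 = 1.4142.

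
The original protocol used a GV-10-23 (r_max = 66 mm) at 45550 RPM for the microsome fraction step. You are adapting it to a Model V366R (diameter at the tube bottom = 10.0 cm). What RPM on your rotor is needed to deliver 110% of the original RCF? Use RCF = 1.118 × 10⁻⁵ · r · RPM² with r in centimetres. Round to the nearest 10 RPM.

Original rotor: r = 66 mm = 6.6 cm
RCF = 1.118 × 10⁻⁵ × r × N²
RCF_original = 1.118 × 10⁻⁵ × 6.6 × (45550)² = 1.118 × 10⁻⁵ × 6.6 × 2,074,802,500 ≈ 153,095.5 × g
Target RCF = 1.1 × 153,095.5 ≈ 168,405.1 × g
Your rotor: r = 10.0 / 2 = 5 cm
168,405.1 = 1.118 × 10⁻⁵ × 5 × N²
N² = 168,405.1 / (5.59 × 10⁻⁵) = 3,012,613,596
N ≈ √3,012,613,596 ≈ 54,887.3

54890 RPM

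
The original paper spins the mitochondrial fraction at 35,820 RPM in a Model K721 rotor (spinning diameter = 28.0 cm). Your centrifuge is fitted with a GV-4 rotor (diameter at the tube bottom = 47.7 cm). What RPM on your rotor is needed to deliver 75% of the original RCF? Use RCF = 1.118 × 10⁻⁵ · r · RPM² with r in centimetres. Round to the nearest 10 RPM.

Original rotor: r = 28.0 / 2 = 14 cm
RCF_original = 1.118 × 10⁻⁵ × 14 × (35820)² = 1.118 × 10⁻⁵ × 14 × 1,283,072,400 ≈ 200,826.5 × g
Target RCF = 0.75 × 200,826.5 ≈ 150,619.9 × g
Your rotor: r = 47.7 / 2 = 23.85 cm
150,619.9 = 1.118 × 10⁻⁵ × 23.85 × N²
N² = 150,619.9 / (26.6643 × 10⁻⁵) = 564,874,758
N ≈ √564,874,758 ≈ 23,767.1

≈ 23770 RPM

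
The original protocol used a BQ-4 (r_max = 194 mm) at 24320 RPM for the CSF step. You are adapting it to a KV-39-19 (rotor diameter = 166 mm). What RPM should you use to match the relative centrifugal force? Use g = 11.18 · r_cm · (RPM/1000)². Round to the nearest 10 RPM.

37180 RPM

Original rotor: r = 194 mm = 19.4 cm
RCF = 11.18 × r × (N/1000)²
RCF_original = 11.18 × 19.4 × (24.32)² = 11.18 × 19.4 × 591.4624 ≈ 128,283.5 × g
Your rotor: r = 166 mm / 2 = 83 mm = 8.3 cm
128,283.5 = 11.18 × 8.3 × (N/1000)²
(N/1000)² = 128,283.5 / 92.794 = 1382.455
N = 1000 × √1382.455 ≈ 37,181.4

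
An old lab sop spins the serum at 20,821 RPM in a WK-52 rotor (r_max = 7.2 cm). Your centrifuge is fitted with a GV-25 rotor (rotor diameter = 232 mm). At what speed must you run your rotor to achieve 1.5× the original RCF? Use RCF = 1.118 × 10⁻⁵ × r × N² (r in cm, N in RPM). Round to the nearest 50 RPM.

RCF_original = 1.118 × 10⁻⁵ × 7.2 × (20821)² = 1.118 × 10⁻⁵ × 7.2 × 433,514,041 ≈ 34,896.1 × g
Target RCF = 1.5 × 34,896.1 ≈ 52,344.1 × g
Your rotor: r = 232 mm / 2 = 116 mm = 11.6 cm
52,344.1 = 1.118 × 10⁻⁵ × 11.6 × N²
N² = 52,344.1 / (12.9688 × 10⁻⁵) = 403,615,601
N ≈ √403,615,601 ≈ 20,090.2

20100 RPM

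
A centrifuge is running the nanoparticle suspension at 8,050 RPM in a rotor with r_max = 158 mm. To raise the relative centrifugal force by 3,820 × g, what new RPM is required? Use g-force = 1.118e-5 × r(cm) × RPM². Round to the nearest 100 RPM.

9300 RPM

r = 158 mm = 15.8 cm
Current RCF = 1.118 × 10⁻⁵ × 15.8 × (8050)² = 1.118 × 10⁻⁵ × 15.8 × 64,802,500 ≈ 11,447 × g
Target RCF = 11,447 + 3,820 = 15,267 × g
N² = 15,267 / (17.6644 × 10⁻⁵) = 86,428,070
N ≈ √86,428,070 ≈ 9,296.7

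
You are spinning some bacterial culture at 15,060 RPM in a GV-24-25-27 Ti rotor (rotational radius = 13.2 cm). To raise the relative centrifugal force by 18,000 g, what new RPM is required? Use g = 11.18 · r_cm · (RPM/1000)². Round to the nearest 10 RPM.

N₂ ≈ 18680 RPM

Current RCF = 11.18 × 13.2 × (15.06)² = 11.18 × 13.2 × 226.8036 ≈ 33,470.8 × g
Target RCF = 33,470.8 + 18,000 = 51,470.8 × g
(N/1000)² = 51,470.8 / 147.576 = 348.7749
N = 1000 × √348.7749 ≈ 18,675.5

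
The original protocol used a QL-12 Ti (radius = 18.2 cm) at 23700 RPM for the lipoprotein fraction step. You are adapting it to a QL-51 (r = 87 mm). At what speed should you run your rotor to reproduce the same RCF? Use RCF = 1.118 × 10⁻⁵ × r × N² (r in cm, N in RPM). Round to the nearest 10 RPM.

RCF_original = 1.118 × 10⁻⁵ × 18.2 × (23700)² = 1.118 × 10⁻⁵ × 18.2 × 561,690,000 ≈ 114,290.4 × g
Your rotor: r = 87 mm = 8.7 cm
114,290.4 = 1.118 × 10⁻⁵ × 8.7 × N²
N² = 114,290.4 / (9.7266 × 10⁻⁵) = 1,175,029,301
N ≈ √1,175,029,301 ≈ 34,278.7

34280 RPM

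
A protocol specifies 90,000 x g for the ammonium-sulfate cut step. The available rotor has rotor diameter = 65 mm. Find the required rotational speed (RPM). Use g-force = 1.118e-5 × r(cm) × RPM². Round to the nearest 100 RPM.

49800 RPM

r = 65 mm / 2 = 32.5 mm = 3.25 cm
90,000 = 1.118 × 10⁻⁵ × 3.25 × N²
N² = 90,000 / (3.6335 × 10⁻⁵) = 2,476,950,599
N ≈ √2,476,950,599 ≈ 49,769.0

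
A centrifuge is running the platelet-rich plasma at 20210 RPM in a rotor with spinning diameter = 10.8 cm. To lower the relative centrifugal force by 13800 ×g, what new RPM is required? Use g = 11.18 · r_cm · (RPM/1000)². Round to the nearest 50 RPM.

13400 RPM

r = 10.8 / 2 = 5.4 cm
Current RCF = 11.18 × 5.4 × (20.21)² = 11.18 × 5.4 × 408.4441 ≈ 24,658.6 × g
Target RCF = 24,658.6 − 13,800 = 10,858.6 × g
(N/1000)² = 10,858.6 / 60.372 = 179.8615
N = 1000 × √179.8615 ≈ 13,411.2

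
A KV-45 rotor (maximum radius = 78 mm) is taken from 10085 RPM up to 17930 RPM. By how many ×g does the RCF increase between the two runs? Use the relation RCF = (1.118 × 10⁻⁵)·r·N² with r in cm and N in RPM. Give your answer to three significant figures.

≈ 19200 ×g

r = 78 mm = 7.8 cm
RCF₁ = 1.118 × 10⁻⁵ × 7.8 × (10085)² = 1.118 × 10⁻⁵ × 7.8 × 101,707,225 ≈ 8,869.3 × g
RCF₂ = 1.118 × 10⁻⁵ × 7.8 × (17930)² = 1.118 × 10⁻⁵ × 7.8 × 321,484,900 ≈ 28,034.8 × g
Increase = 28,034.8 − 8,869.3 = 19,165.5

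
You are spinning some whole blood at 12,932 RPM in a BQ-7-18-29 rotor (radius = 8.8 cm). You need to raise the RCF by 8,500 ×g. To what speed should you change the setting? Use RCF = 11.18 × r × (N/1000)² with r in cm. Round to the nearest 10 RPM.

15930 RPM

Current RCF = 11.18 × 8.8 × (12.932)² = 11.18 × 8.8 × 167.236624 ≈ 16,453.4 × g
Target RCF = 16,453.4 + 8,500 = 24,953.4 × g
(N/1000)² = 24,953.4 / 98.384 = 253.6327
N = 1000 × √253.6327 ≈ 15,925.9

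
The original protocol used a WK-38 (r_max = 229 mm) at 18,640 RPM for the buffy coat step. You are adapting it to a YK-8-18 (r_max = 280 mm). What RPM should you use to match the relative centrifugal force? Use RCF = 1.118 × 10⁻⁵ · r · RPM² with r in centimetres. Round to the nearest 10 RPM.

16860 RPM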